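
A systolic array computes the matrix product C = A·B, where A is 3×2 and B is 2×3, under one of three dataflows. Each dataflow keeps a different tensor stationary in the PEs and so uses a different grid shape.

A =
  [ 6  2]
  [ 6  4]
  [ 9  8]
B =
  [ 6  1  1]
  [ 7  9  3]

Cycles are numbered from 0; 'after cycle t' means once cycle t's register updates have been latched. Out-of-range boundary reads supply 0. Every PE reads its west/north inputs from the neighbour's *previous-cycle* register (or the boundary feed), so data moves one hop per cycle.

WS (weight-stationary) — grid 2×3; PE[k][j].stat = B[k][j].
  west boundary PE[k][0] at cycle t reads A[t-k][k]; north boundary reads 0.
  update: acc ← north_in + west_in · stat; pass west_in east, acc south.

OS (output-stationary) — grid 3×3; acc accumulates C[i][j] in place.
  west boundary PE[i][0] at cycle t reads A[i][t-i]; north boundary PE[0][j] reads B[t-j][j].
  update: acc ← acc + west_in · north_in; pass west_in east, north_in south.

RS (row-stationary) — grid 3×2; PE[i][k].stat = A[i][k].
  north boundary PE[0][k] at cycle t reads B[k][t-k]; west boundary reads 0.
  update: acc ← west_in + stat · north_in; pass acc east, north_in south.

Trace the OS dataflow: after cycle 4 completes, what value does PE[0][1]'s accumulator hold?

PE[0][1].acc = 24

OS 3×3: PE[0][1] cycle-by-cycle (with neighbour feeds):
  0: (0,0).acc=36  regs=<6,6>
  0: (0,1).acc=0  regs=<0,0>
  1: (0,0).acc=50  regs=<2,7>
  1: (0,1).acc=6  regs=<6,1>
  2: (0,0).acc=50  regs=<0,0>
  2: (0,1).acc=24  regs=<2,9>
  3: (0,0).acc=50  regs=<0,0>
  3: (0,1).acc=24  regs=<0,0>
  4: (0,0).acc=50  regs=<0,0>
  4: (0,1).acc=24  regs=<0,0>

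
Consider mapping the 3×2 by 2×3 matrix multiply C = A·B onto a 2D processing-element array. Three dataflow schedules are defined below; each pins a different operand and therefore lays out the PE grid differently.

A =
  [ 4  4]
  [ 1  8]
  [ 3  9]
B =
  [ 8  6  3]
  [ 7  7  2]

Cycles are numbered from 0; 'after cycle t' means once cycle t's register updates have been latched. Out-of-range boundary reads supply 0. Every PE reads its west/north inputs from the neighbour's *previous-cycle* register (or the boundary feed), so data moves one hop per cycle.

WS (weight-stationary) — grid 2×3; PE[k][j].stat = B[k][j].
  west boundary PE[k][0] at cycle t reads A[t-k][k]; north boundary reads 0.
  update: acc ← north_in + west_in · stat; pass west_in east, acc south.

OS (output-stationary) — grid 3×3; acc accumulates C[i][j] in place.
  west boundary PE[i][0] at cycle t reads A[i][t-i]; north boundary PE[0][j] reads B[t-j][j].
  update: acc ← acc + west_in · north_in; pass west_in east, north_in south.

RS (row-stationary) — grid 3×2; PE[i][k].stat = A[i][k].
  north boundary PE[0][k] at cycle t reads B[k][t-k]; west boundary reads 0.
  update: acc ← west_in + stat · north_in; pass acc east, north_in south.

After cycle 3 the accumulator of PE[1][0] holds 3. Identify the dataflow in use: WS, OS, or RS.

dataflow = RS

WS (2×3 grid), PE[1][0]:
  t=0 PE[1][0]: acc=0 h=0 v=0
  t=1 PE[1][0]: acc=60 h=4 v=60
  t=2 PE[1][0]: acc=64 h=8 v=64
  t=3 PE[1][0]: acc=87 h=9 v=87
OS (3×3 grid), PE[1][0]:
  t=0 PE[1][0]: acc=0 h=0 v=0
  t=1 PE[1][0]: acc=8 h=1 v=8
  t=2 PE[1][0]: acc=64 h=8 v=7
  t=3 PE[1][0]: acc=64 h=0 v=0
RS (3×2 grid), PE[1][0]:
  t=0 PE[1][0]: acc=0 h=0 v=0
  t=1 PE[1][0]: acc=8 h=8 v=8
  t=2 PE[1][0]: acc=6 h=6 v=6
  t=3 PE[1][0]: acc=3 h=3 v=3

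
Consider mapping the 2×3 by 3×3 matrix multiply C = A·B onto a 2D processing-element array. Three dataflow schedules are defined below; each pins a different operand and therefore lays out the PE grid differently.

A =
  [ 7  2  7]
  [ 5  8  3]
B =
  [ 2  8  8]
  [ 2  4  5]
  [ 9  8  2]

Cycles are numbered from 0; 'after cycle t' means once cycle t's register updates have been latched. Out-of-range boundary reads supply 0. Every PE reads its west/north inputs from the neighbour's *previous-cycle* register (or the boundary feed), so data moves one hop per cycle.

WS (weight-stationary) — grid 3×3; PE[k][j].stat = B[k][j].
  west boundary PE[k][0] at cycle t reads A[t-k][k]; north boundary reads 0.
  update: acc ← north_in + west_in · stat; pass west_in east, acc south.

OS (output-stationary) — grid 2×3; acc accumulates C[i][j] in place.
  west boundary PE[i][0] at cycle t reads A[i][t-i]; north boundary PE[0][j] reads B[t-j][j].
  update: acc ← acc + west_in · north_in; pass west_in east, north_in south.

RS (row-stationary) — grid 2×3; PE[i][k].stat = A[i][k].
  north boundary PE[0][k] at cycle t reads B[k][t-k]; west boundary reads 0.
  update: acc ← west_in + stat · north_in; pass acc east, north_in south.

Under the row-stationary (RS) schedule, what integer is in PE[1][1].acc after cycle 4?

PE[1][1].acc = 80

RS on a 2×3 grid — tracing PE[1][1] and its feeders:
  @0  [0,1]  acc 0  |  →0  ↓0
  @0  [1,0]  acc 0  |  →0  ↓0
  @0  [1,1]  acc 0  |  →0  ↓0
  @1  [0,1]  acc 18  |  →18  ↓2
  @1  [1,0]  acc 10  |  →10  ↓2
  @1  [1,1]  acc 0  |  →0  ↓0
  @2  [0,1]  acc 64  |  →64  ↓4
  @2  [1,0]  acc 40  |  →40  ↓8
  @2  [1,1]  acc 26  |  →26  ↓2
  @3  [0,1]  acc 66  |  →66  ↓5
  @3  [1,0]  acc 40  |  →40  ↓8
  @3  [1,1]  acc 72  |  →72  ↓4
  @4  [0,1]  acc 0  |  →0  ↓0
  @4  [1,0]  acc 0  |  →0  ↓0
  @4  [1,1]  acc 80  |  →80  ↓5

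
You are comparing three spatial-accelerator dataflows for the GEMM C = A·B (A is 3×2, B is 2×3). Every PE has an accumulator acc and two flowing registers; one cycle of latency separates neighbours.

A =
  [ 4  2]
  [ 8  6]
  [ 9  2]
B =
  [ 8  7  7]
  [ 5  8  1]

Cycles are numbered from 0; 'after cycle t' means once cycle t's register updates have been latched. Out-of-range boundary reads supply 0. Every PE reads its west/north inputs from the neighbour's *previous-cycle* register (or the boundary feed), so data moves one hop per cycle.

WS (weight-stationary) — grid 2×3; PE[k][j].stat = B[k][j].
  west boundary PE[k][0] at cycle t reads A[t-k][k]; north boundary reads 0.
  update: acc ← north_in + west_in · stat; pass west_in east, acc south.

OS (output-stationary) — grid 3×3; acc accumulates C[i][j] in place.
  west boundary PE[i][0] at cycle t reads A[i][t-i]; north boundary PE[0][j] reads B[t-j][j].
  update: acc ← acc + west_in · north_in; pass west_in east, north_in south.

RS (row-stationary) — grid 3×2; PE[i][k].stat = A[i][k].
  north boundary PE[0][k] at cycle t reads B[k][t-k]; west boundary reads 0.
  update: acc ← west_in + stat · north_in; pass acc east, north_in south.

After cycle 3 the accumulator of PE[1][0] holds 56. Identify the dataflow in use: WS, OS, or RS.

WS [2×3] PE[1][0] across cycles:
  0: (1,0).acc=0  regs=<0,0>
  1: (1,0).acc=42  regs=<2,42>
  2: (1,0).acc=94  regs=<6,94>
  3: (1,0).acc=82  regs=<2,82>
OS [3×3] PE[1][0] across cycles:
  0: (1,0).acc=0  regs=<0,0>
  1: (1,0).acc=64  regs=<8,8>
  2: (1,0).acc=94  regs=<6,5>
  3: (1,0).acc=94  regs=<0,0>
RS [3×2] PE[1][0] across cycles:
  0: (1,0).acc=0  regs=<0,0>
  1: (1,0).acc=64  regs=<64,8>
  2: (1,0).acc=56  regs=<56,7>
  3: (1,0).acc=56  regs=<56,7>

dataflow = RS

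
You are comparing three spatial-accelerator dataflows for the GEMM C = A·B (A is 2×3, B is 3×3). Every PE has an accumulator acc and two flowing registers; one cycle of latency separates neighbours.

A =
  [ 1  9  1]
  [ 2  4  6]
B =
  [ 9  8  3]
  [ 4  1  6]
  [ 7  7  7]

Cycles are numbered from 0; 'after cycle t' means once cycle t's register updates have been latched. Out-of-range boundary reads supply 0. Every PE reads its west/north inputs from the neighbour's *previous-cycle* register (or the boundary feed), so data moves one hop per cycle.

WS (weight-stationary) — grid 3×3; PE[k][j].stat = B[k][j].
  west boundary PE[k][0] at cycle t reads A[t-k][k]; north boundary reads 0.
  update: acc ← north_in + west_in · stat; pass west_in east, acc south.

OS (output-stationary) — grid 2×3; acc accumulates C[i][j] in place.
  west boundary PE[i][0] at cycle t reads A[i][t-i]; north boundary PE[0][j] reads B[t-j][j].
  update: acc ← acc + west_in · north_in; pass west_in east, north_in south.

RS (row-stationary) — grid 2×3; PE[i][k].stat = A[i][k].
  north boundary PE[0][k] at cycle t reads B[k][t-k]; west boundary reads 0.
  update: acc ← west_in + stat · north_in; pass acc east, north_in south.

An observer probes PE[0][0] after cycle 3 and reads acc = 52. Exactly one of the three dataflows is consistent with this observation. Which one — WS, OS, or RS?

WS (3×3 grid), PE[0][0]:
  c0 r0c0: 9 / 1 / 9
  c1 r0c0: 18 / 2 / 18
  c2 r0c0: 0 / 0 / 0
  c3 r0c0: 0 / 0 / 0
OS (2×3 grid), PE[0][0]:
  c0 r0c0: 9 / 1 / 9
  c1 r0c0: 45 / 9 / 4
  c2 r0c0: 52 / 1 / 7
  c3 r0c0: 52 / 0 / 0
RS (2×3 grid), PE[0][0]:
  c0 r0c0: 9 / 9 / 9
  c1 r0c0: 8 / 8 / 8
  c2 r0c0: 3 / 3 / 3
  c3 r0c0: 0 / 0 / 0

dataflow = OS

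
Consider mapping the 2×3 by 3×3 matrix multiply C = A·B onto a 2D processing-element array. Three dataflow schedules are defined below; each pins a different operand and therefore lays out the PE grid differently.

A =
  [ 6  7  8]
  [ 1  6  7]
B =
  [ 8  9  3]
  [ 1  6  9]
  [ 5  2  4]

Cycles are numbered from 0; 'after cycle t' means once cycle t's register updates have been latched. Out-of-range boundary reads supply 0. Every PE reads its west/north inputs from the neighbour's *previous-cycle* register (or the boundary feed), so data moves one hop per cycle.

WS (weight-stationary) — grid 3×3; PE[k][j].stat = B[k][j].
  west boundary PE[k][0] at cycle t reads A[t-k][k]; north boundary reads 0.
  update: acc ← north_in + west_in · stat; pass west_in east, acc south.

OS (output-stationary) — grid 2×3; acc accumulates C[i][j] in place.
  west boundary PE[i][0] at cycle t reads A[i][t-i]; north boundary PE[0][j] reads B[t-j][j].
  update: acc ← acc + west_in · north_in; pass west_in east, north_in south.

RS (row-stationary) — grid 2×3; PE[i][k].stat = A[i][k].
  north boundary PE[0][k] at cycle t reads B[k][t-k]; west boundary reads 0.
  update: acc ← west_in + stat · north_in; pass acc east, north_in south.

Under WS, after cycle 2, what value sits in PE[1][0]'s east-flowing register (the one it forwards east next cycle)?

register = 6

WS (3×3). Following PE[1][0] plus its west/north inputs:
  [0] (0,0) acc=48 (h:6 v:48)
  [0] (1,0) acc=0 (h:0 v:0)
  [1] (0,0) acc=8 (h:1 v:8)
  [1] (1,0) acc=55 (h:7 v:55)
  [2] (0,0) acc=0 (h:0 v:0)
  [2] (1,0) acc=14 (h:6 v:14)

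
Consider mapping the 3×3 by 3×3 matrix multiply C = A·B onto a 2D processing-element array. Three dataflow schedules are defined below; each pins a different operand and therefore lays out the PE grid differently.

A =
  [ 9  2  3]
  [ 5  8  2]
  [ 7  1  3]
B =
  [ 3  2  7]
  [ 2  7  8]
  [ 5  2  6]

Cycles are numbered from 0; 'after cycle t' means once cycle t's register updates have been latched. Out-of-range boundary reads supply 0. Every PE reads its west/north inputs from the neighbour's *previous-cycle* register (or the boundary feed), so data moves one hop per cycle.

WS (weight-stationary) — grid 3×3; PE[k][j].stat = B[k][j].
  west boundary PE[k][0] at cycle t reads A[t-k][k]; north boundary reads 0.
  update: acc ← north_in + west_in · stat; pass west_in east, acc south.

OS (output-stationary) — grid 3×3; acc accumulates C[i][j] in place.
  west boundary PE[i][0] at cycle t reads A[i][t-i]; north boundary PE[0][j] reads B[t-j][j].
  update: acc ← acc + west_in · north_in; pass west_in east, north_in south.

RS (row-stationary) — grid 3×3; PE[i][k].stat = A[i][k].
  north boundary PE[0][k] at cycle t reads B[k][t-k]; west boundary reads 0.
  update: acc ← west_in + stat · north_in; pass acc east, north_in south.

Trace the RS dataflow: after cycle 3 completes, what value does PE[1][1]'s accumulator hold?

Tracing RS — 3×3 array, target PE[1][1]:
  0: (0,1).acc=0  regs=<0,0>
  0: (1,0).acc=0  regs=<0,0>
  0: (1,1).acc=0  regs=<0,0>
  1: (0,1).acc=31  regs=<31,2>
  1: (1,0).acc=15  regs=<15,3>
  1: (1,1).acc=0  regs=<0,0>
  2: (0,1).acc=32  regs=<32,7>
  2: (1,0).acc=10  regs=<10,2>
  2: (1,1).acc=31  regs=<31,2>
  3: (0,1).acc=79  regs=<79,8>
  3: (1,0).acc=35  regs=<35,7>
  3: (1,1).acc=66  regs=<66,7>

PE[1][1].acc = 66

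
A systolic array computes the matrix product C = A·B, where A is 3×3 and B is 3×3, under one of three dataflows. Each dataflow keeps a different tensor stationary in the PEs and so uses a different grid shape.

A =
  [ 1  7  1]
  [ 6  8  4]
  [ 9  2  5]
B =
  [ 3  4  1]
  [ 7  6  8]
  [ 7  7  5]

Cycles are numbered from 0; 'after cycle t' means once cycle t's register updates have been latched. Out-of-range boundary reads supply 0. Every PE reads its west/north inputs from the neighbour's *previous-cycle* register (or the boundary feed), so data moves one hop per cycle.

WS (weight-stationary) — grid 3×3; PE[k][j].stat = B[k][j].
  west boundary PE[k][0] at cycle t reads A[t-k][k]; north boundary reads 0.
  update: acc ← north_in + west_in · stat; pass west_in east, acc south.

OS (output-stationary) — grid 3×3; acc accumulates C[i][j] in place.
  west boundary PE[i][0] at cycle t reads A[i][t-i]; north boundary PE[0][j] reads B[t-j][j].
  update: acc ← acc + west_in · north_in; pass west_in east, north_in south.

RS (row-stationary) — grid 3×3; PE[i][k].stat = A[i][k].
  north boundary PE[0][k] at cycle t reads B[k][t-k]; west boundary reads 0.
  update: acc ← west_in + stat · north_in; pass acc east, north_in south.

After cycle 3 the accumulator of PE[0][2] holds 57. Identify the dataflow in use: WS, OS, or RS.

dataflow = OS

Under WS (3×3), PE[0][2]:
  @0  [0,2]  acc 0  |  →0  ↓0
  @1  [0,2]  acc 0  |  →0  ↓0
  @2  [0,2]  acc 1  |  →1  ↓1
  @3  [0,2]  acc 6  |  →6  ↓6
Under OS (3×3), PE[0][2]:
  @0  [0,2]  acc 0  |  →0  ↓0
  @1  [0,2]  acc 0  |  →0  ↓0
  @2  [0,2]  acc 1  |  →1  ↓1
  @3  [0,2]  acc 57  |  →7  ↓8
Under RS (3×3), PE[0][2]:
  @0  [0,2]  acc 0  |  →0  ↓0
  @1  [0,2]  acc 0  |  →0  ↓0
  @2  [0,2]  acc 59  |  →59  ↓7
  @3  [0,2]  acc 53  |  →53  ↓7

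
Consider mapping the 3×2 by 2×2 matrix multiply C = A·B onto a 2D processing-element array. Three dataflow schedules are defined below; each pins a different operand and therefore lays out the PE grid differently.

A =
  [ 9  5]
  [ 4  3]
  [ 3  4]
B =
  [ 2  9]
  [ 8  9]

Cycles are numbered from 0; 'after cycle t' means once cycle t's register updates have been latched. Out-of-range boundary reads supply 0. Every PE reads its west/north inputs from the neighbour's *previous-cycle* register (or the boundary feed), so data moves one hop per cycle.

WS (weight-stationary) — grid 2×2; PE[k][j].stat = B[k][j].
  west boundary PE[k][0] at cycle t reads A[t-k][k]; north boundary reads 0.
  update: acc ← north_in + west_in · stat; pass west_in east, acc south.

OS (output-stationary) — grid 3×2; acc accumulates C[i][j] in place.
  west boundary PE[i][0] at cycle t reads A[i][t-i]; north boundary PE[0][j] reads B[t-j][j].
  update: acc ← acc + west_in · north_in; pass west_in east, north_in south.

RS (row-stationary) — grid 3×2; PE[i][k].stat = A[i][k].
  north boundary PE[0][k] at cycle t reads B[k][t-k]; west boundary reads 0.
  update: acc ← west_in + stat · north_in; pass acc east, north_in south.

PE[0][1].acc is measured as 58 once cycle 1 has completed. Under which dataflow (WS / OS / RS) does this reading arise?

dataflow = RS

WS [2×2] PE[0][1] across cycles:
  cycle 0: PE[0][1] → acc 0, east 0, south 0
  cycle 1: PE[0][1] → acc 81, east 9, south 81
OS [3×2] PE[0][1] across cycles:
  cycle 0: PE[0][1] → acc 0, east 0, south 0
  cycle 1: PE[0][1] → acc 81, east 9, south 9
RS [3×2] PE[0][1] across cycles:
  cycle 0: PE[0][1] → acc 0, east 0, south 0
  cycle 1: PE[0][1] → acc 58, east 58, south 8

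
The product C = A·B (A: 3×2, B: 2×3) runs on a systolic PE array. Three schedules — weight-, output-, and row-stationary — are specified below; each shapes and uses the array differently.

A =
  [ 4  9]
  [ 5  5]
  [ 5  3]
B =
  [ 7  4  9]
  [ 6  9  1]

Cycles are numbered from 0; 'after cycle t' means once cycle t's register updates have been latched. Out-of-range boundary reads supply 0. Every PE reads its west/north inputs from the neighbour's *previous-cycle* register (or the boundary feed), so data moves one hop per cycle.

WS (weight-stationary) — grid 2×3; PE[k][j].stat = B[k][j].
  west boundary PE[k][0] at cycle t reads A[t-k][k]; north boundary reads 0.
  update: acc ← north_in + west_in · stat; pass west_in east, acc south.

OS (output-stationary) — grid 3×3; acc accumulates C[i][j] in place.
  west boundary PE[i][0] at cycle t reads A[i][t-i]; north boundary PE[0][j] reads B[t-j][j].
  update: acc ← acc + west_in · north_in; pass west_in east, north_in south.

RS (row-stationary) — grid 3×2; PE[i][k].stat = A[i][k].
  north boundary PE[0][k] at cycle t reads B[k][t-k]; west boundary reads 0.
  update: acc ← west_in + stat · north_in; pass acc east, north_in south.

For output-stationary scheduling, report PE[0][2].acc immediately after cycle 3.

PE[0][2].acc = 45

Tracing OS — 3×3 array, target PE[0][2]:
  0: (0,1).acc=0  regs=<0,0>
  0: (0,2).acc=0  regs=<0,0>
  1: (0,1).acc=16  regs=<4,4>
  1: (0,2).acc=0  regs=<0,0>
  2: (0,1).acc=97  regs=<9,9>
  2: (0,2).acc=36  regs=<4,9>
  3: (0,1).acc=97  regs=<0,0>
  3: (0,2).acc=45  regs=<9,1>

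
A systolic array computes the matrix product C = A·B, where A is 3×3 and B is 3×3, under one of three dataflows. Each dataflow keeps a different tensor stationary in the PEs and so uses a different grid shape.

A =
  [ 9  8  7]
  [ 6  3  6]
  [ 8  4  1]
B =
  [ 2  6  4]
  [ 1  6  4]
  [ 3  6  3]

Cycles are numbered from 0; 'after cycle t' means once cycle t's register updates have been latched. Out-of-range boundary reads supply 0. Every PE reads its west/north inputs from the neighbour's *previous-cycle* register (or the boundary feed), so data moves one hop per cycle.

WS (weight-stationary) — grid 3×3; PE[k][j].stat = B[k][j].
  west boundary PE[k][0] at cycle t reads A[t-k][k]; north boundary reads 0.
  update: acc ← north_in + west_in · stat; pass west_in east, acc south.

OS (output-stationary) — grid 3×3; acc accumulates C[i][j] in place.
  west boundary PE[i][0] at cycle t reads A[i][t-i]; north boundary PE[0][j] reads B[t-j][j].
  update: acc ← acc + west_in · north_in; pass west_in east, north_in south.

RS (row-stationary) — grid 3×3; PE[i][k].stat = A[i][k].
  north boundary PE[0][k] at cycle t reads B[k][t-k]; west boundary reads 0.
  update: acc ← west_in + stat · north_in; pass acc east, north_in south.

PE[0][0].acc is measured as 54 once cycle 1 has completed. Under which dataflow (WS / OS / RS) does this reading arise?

— WS: 3×3; PE[0][0] trace:
  @0  [0,0]  acc 18  |  →9  ↓18
  @1  [0,0]  acc 12  |  →6  ↓12
— OS: 3×3; PE[0][0] trace:
  @0  [0,0]  acc 18  |  →9  ↓2
  @1  [0,0]  acc 26  |  →8  ↓1
— RS: 3×3; PE[0][0] trace:
  @0  [0,0]  acc 18  |  →18  ↓2
  @1  [0,0]  acc 54  |  →54  ↓6

dataflow = RS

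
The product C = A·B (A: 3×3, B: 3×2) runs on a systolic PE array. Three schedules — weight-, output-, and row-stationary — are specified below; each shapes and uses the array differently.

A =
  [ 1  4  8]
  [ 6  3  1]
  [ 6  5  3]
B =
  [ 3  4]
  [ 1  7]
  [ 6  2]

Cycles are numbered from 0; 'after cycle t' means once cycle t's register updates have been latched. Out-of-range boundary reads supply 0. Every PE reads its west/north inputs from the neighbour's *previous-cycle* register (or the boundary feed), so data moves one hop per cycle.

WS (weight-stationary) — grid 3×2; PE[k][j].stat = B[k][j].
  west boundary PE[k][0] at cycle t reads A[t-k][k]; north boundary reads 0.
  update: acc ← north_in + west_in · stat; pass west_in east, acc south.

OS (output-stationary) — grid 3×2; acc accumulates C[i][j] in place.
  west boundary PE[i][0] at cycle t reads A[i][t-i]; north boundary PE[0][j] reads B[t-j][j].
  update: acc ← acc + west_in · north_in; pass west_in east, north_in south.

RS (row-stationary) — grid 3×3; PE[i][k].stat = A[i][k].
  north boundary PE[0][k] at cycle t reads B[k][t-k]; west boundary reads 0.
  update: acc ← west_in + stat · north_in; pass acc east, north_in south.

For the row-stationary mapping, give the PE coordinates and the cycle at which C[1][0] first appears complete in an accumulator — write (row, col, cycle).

Under RS, C[1][0] lands at PE[1][2]:
  [0] (1,2) acc=0 (h:0 v:0)
  [1] (1,2) acc=0 (h:0 v:0)
  [2] (1,2) acc=0 (h:0 v:0)
  [3] (1,2) acc=27 (h:27 v:6)

(row, col, cycle) = (1, 2, 3)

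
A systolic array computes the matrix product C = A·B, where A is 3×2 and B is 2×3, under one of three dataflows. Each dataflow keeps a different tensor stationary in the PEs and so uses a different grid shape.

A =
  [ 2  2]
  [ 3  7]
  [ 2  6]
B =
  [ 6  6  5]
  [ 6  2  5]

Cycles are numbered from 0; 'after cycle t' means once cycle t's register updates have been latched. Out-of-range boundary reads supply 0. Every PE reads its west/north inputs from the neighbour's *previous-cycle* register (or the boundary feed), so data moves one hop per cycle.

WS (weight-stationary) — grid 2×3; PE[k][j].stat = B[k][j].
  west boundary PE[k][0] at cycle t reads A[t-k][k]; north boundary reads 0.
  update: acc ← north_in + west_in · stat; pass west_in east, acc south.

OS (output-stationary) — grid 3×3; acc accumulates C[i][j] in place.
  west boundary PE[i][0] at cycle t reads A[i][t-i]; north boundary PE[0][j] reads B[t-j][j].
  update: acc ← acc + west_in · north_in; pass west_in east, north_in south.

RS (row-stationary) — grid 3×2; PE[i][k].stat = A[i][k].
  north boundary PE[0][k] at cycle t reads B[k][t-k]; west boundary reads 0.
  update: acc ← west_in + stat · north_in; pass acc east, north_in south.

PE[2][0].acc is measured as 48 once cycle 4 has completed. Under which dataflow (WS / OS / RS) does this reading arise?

WS: PE[2][0] is outside its 2×3 grid.
Under OS (3×3), PE[2][0]:
  c0 r2c0: 0 / 0 / 0
  c1 r2c0: 0 / 0 / 0
  c2 r2c0: 12 / 2 / 6
  c3 r2c0: 48 / 6 / 6
  c4 r2c0: 48 / 0 / 0
Under RS (3×2), PE[2][0]:
  c0 r2c0: 0 / 0 / 0
  c1 r2c0: 0 / 0 / 0
  c2 r2c0: 12 / 12 / 6
  c3 r2c0: 12 / 12 / 6
  c4 r2c0: 10 / 10 / 5

dataflow = OS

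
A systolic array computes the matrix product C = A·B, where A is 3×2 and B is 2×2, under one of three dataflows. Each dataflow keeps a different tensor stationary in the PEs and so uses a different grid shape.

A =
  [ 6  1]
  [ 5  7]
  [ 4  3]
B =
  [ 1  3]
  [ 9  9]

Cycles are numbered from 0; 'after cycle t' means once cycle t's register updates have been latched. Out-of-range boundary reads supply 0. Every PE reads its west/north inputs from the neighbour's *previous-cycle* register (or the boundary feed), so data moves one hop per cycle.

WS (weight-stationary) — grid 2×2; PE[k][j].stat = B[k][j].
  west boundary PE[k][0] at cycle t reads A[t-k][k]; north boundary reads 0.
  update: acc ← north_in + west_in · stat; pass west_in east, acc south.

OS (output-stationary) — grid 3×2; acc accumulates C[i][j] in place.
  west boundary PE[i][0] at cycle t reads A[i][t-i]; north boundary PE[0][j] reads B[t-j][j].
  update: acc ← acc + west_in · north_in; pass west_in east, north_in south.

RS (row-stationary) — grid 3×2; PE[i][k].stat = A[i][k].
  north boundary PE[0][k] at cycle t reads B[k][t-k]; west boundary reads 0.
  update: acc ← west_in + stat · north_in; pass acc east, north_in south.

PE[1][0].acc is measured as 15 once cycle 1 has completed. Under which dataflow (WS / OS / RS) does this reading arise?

dataflow = WS

Under WS (2×2), PE[1][0]:
  t=0 PE[1][0]: acc=0 h=0 v=0
  t=1 PE[1][0]: acc=15 h=1 v=15
Under OS (3×2), PE[1][0]:
  t=0 PE[1][0]: acc=0 h=0 v=0
  t=1 PE[1][0]: acc=5 h=5 v=1
Under RS (3×2), PE[1][0]:
  t=0 PE[1][0]: acc=0 h=0 v=0
  t=1 PE[1][0]: acc=5 h=5 v=1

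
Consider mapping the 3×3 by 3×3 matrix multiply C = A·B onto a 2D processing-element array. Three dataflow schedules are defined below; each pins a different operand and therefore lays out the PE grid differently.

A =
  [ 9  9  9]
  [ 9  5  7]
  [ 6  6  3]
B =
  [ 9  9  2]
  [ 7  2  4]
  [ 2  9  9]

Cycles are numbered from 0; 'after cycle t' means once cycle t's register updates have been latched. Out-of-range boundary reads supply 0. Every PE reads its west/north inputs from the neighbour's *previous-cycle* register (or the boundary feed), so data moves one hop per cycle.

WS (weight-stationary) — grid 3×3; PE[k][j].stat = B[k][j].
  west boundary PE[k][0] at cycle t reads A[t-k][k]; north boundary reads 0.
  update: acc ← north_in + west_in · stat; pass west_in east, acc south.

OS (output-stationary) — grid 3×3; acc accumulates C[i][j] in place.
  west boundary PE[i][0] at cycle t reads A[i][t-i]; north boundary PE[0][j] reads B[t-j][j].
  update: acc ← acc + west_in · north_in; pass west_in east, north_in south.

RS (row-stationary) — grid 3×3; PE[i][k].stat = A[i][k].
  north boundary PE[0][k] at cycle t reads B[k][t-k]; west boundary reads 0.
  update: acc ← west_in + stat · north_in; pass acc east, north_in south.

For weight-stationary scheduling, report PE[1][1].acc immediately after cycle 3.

PE[1][1].acc = 91

WS on a 3×3 grid — tracing PE[1][1] and its feeders:
  c0 r0c1: 0 / 0 / 0
  c0 r1c0: 0 / 0 / 0
  c0 r1c1: 0 / 0 / 0
  c1 r0c1: 81 / 9 / 81
  c1 r1c0: 144 / 9 / 144
  c1 r1c1: 0 / 0 / 0
  c2 r0c1: 81 / 9 / 81
  c2 r1c0: 116 / 5 / 116
  c2 r1c1: 99 / 9 / 99
  c3 r0c1: 54 / 6 / 54
  c3 r1c0: 96 / 6 / 96
  c3 r1c1: 91 / 5 / 91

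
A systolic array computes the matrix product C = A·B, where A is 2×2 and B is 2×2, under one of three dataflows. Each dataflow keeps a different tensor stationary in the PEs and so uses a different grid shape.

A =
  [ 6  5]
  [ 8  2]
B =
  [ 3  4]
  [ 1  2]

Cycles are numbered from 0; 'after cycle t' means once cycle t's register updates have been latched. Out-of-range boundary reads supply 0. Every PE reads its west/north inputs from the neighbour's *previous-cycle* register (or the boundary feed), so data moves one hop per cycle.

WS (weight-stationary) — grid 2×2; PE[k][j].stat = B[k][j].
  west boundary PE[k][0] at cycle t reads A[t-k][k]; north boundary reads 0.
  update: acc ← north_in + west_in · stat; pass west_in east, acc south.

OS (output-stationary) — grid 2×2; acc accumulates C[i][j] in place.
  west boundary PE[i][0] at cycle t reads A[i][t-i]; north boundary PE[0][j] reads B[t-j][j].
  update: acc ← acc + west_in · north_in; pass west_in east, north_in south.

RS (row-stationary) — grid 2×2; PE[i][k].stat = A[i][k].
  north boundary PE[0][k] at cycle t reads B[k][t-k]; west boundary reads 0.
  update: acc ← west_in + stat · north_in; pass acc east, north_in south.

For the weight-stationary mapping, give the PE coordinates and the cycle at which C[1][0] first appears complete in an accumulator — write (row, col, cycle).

WS: C[1][0] accumulates in PE[1][0]:
  cycle 0: PE[1][0] → acc 0, east 0, south 0
  cycle 1: PE[1][0] → acc 23, east 5, south 23
  cycle 2: PE[1][0] → acc 26, east 2, south 26

(row, col, cycle) = (1, 0, 2)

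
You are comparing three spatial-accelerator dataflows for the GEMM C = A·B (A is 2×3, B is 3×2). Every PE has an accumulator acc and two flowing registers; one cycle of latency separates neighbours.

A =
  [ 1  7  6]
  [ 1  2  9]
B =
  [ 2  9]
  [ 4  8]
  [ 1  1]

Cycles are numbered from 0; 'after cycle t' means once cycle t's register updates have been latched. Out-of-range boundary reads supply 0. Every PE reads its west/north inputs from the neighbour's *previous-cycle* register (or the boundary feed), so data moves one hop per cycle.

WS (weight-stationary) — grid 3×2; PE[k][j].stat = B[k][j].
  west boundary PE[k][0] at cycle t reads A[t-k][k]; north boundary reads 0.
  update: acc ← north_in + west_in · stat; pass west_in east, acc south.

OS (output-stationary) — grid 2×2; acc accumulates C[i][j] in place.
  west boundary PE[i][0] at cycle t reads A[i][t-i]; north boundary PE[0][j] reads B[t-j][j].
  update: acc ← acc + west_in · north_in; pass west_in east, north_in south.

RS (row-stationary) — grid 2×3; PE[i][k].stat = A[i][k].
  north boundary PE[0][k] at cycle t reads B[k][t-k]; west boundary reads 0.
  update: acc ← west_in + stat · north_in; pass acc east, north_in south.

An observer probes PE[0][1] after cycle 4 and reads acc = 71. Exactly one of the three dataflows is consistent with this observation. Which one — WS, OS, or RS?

dataflow = OS

— WS: 3×2; PE[0][1] trace:
  @0  [0,1]  acc 0  |  →0  ↓0
  @1  [0,1]  acc 9  |  →1  ↓9
  @2  [0,1]  acc 9  |  →1  ↓9
  @3  [0,1]  acc 0  |  →0  ↓0
  @4  [0,1]  acc 0  |  →0  ↓0
— OS: 2×2; PE[0][1] trace:
  @0  [0,1]  acc 0  |  →0  ↓0
  @1  [0,1]  acc 9  |  →1  ↓9
  @2  [0,1]  acc 65  |  →7  ↓8
  @3  [0,1]  acc 71  |  →6  ↓1
  @4  [0,1]  acc 71  |  →0  ↓0
— RS: 2×3; PE[0][1] trace:
  @0  [0,1]  acc 0  |  →0  ↓0
  @1  [0,1]  acc 30  |  →30  ↓4
  @2  [0,1]  acc 65  |  →65  ↓8
  @3  [0,1]  acc 0  |  →0  ↓0
  @4  [0,1]  acc 0  |  →0  ↓0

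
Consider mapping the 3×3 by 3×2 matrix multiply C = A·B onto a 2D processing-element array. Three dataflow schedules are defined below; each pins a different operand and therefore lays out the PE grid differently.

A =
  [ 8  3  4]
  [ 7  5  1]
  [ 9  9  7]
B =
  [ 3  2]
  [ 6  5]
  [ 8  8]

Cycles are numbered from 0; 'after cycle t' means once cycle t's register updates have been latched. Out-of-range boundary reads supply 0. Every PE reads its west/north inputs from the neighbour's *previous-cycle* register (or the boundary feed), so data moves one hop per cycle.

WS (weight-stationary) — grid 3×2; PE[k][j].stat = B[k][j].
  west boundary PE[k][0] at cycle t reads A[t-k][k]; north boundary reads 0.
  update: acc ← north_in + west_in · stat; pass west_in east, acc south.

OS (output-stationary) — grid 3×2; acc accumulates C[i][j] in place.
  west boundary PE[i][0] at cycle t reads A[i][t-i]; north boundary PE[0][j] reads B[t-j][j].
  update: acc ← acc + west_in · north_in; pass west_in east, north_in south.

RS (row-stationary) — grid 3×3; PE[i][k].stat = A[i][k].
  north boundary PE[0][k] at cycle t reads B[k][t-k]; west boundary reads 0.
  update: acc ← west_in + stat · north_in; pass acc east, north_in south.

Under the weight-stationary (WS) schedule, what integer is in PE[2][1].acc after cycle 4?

PE[2][1].acc = 47

Tracing WS — 3×2 array, target PE[2][1]:
  c0 r1c1: 0 / 0 / 0
  c0 r2c0: 0 / 0 / 0
  c0 r2c1: 0 / 0 / 0
  c1 r1c1: 0 / 0 / 0
  c1 r2c0: 0 / 0 / 0
  c1 r2c1: 0 / 0 / 0
  c2 r1c1: 31 / 3 / 31
  c2 r2c0: 74 / 4 / 74
  c2 r2c1: 0 / 0 / 0
  c3 r1c1: 39 / 5 / 39
  c3 r2c0: 59 / 1 / 59
  c3 r2c1: 63 / 4 / 63
  c4 r1c1: 63 / 9 / 63
  c4 r2c0: 137 / 7 / 137
  c4 r2c1: 47 / 1 / 47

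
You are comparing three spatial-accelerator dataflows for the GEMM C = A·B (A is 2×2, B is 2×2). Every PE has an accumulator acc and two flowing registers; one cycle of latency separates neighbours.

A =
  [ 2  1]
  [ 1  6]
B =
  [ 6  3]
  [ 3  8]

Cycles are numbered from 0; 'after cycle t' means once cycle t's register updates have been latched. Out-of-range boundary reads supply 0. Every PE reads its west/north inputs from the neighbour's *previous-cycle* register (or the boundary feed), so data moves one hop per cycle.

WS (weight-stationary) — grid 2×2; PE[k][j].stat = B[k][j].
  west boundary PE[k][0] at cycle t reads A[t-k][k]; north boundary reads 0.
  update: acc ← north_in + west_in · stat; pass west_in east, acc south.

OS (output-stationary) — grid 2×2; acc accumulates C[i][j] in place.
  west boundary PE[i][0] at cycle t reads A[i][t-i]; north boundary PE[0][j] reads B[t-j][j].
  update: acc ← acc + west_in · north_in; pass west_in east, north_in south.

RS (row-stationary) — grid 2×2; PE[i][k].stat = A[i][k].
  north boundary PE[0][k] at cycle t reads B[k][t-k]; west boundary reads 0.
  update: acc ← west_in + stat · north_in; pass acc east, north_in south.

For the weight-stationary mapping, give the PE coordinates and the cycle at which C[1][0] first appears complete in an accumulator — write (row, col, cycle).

WS: C[1][0] accumulates in PE[1][0]:
  0: (1,0).acc=0  regs=<0,0>
  1: (1,0).acc=15  regs=<1,15>
  2: (1,0).acc=24  regs=<6,24>

(row, col, cycle) = (1, 0, 2)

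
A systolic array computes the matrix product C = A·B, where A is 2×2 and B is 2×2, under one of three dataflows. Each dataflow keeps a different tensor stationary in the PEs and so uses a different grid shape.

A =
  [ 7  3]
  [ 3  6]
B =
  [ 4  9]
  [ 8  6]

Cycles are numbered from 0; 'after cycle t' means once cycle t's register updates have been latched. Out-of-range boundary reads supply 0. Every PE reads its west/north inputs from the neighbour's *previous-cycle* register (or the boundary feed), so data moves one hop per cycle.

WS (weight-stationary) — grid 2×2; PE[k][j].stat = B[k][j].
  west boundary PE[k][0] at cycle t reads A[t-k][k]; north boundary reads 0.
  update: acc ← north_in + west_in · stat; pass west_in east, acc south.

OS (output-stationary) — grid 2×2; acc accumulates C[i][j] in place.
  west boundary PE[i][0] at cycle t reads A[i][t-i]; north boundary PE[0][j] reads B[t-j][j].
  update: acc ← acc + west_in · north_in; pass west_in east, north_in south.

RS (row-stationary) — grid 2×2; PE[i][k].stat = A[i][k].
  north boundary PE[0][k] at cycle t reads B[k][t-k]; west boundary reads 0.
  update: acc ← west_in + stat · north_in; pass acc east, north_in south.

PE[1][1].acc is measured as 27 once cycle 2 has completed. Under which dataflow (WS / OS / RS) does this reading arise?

dataflow = OS

WS (2×2 grid), PE[1][1]:
  c0 r1c1: 0 / 0 / 0
  c1 r1c1: 0 / 0 / 0
  c2 r1c1: 81 / 3 / 81
OS (2×2 grid), PE[1][1]:
  c0 r1c1: 0 / 0 / 0
  c1 r1c1: 0 / 0 / 0
  c2 r1c1: 27 / 3 / 9
RS (2×2 grid), PE[1][1]:
  c0 r1c1: 0 / 0 / 0
  c1 r1c1: 0 / 0 / 0
  c2 r1c1: 60 / 60 / 8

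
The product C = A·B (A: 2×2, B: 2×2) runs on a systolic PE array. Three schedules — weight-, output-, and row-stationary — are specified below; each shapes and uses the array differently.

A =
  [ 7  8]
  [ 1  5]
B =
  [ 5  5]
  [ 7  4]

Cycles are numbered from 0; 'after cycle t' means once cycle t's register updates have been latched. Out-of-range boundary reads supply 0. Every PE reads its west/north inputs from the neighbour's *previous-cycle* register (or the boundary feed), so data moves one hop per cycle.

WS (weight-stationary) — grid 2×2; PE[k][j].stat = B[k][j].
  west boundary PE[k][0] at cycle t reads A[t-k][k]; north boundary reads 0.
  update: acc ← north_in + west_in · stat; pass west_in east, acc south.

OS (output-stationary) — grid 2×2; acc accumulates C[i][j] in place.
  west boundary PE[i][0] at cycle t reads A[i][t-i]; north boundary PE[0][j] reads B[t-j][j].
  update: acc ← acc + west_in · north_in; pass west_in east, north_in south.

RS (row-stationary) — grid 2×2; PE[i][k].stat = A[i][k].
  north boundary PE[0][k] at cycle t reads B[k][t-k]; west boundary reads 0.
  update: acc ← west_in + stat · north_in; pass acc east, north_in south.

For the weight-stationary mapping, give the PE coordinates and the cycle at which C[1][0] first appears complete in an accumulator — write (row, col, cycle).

WS: C[1][0] accumulates in PE[1][0]:
  cycle 0: PE[1][0] → acc 0, east 0, south 0
  cycle 1: PE[1][0] → acc 91, east 8, south 91
  cycle 2: PE[1][0] → acc 40, east 5, south 40

(row, col, cycle) = (1, 0, 2)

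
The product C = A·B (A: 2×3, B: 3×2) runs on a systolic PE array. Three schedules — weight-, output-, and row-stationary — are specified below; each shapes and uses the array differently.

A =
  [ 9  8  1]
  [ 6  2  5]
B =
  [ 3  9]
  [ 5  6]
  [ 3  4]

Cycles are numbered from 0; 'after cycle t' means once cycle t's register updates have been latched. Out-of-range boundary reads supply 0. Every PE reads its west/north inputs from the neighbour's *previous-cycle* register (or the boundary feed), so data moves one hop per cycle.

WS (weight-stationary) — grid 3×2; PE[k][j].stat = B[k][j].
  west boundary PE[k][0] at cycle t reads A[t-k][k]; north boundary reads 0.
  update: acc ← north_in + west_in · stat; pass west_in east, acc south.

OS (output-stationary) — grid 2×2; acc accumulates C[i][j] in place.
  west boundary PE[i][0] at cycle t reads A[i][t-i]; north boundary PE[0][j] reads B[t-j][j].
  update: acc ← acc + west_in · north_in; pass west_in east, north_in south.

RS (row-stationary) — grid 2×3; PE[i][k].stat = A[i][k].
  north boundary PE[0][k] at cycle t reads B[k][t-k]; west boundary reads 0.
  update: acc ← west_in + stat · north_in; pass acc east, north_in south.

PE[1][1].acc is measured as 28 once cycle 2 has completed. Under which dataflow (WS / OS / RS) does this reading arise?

dataflow = RS

WS (3×2 grid), PE[1][1]:
  0: (1,1).acc=0  regs=<0,0>
  1: (1,1).acc=0  regs=<0,0>
  2: (1,1).acc=129  regs=<8,129>
OS (2×2 grid), PE[1][1]:
  0: (1,1).acc=0  regs=<0,0>
  1: (1,1).acc=0  regs=<0,0>
  2: (1,1).acc=54  regs=<6,9>
RS (2×3 grid), PE[1][1]:
  0: (1,1).acc=0  regs=<0,0>
  1: (1,1).acc=0  regs=<0,0>
  2: (1,1).acc=28  regs=<28,5>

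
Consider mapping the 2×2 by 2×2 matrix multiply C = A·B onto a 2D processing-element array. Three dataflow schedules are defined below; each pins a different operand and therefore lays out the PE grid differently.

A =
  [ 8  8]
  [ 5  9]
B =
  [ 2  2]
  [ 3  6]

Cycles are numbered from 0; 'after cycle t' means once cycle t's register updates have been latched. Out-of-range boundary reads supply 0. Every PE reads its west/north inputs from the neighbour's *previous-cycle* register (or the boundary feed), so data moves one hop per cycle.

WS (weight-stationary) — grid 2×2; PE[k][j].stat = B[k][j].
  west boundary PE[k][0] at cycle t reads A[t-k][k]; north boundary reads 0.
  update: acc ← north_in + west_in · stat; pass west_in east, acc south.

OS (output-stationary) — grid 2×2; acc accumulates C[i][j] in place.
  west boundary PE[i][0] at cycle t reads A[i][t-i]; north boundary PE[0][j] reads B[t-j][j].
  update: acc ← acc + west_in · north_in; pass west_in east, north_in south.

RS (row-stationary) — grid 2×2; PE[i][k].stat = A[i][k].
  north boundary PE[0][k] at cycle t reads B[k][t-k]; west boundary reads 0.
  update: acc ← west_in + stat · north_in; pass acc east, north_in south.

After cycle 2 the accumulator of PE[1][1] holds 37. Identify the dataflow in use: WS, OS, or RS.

WS [2×2] PE[1][1] across cycles:
  t=0 PE[1][1]: acc=0 h=0 v=0
  t=1 PE[1][1]: acc=0 h=0 v=0
  t=2 PE[1][1]: acc=64 h=8 v=64
OS [2×2] PE[1][1] across cycles:
  t=0 PE[1][1]: acc=0 h=0 v=0
  t=1 PE[1][1]: acc=0 h=0 v=0
  t=2 PE[1][1]: acc=10 h=5 v=2
RS [2×2] PE[1][1] across cycles:
  t=0 PE[1][1]: acc=0 h=0 v=0
  t=1 PE[1][1]: acc=0 h=0 v=0
  t=2 PE[1][1]: acc=37 h=37 v=3

dataflow = RS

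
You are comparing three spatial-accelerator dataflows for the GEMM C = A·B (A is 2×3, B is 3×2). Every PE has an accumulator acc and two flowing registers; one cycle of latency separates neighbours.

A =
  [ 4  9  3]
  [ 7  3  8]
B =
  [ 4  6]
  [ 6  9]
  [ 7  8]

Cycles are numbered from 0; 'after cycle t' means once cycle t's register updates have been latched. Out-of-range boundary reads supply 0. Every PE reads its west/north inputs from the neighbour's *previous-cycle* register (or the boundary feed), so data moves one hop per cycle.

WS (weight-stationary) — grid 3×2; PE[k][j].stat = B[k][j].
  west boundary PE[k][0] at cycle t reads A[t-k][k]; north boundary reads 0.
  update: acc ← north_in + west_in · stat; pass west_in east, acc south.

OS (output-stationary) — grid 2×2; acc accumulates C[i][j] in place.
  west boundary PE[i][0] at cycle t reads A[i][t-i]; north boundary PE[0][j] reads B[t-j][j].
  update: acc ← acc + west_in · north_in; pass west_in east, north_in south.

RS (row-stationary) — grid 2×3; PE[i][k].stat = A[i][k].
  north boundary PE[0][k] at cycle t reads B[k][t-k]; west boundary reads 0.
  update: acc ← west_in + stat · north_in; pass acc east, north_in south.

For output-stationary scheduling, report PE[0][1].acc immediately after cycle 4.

OS (2×2). Following PE[0][1] plus its west/north inputs:
  after 0 — PE[0][0] acc=16, pass-E 4, pass-S 4
  after 0 — PE[0][1] acc=0, pass-E 0, pass-S 0
  after 1 — PE[0][0] acc=70, pass-E 9, pass-S 6
  after 1 — PE[0][1] acc=24, pass-E 4, pass-S 6
  after 2 — PE[0][0] acc=91, pass-E 3, pass-S 7
  after 2 — PE[0][1] acc=105, pass-E 9, pass-S 9
  after 3 — PE[0][0] acc=91, pass-E 0, pass-S 0
  after 3 — PE[0][1] acc=129, pass-E 3, pass-S 8
  after 4 — PE[0][0] acc=91, pass-E 0, pass-S 0
  after 4 — PE[0][1] acc=129, pass-E 0, pass-S 0

PE[0][1].acc = 129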